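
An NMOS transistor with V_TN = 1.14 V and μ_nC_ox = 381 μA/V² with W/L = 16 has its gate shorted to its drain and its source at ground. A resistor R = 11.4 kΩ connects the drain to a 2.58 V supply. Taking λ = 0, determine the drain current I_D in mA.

With gate tied to drain, V_GS = V_DS ≥ V_GS − V_TN, so the device is in saturation.
k_n = μ_nC_ox · (W/L) = 6.096 mA/V².
KCL at the drain: ½ k_n (V_GS − V_TN)² = (V_DD − V_GS)/R.
Let x = V_GS − 1.14. Then 34.7 x² + x − 1.44 = 0, giving x = 0.19 V (positive root), so V_GS = 1.33 V.
I_D = (V_DD − V_GS)/R = (2.58 − 1.33) / 11.4 = 0.11 mA.

I_D = 0.110 mA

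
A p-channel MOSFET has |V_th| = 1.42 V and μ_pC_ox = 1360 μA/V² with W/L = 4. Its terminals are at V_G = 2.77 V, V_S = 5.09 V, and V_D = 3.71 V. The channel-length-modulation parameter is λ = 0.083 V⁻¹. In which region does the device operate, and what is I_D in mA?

Saturation; I_D = 2.46 mA

V_SG = V_S − V_G = 5.09 − 2.77 = 2.32 V; V_SD = V_S − V_D = 5.09 − 3.71 = 1.38 V.
k_p = μ_pC_ox · (W/L) = 5.44 mA/V².
V_ov = V_SG − |V_th| = 2.32 − 1.42 = 0.9 V.
Since V_SD = 1.38 V ≥ V_ov = 0.9 V, the device is in saturation.
I_D = ½ k_p V_ov² (1 + λ V_SD) = 0.5 × 5.44 × 0.9² × (1 + 0.083 × 1.38) = 2.46 mA.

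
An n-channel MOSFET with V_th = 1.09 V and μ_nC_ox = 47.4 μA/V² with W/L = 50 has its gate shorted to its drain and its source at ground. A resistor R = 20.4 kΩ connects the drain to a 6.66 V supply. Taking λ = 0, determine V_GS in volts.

V_GS = 1.55 V

With gate tied to drain, V_GS = V_DS ≥ V_GS − V_th, so the device is in saturation.
k_n = μ_nC_ox · (W/L) = 2.37 mA/V².
KCL at the drain: ½ k_n (V_GS − V_th)² = (V_DD − V_GS)/R.
Let x = V_GS − 1.09. Then 24.2 x² + x − 5.57 = 0, giving x = 0.46 V (positive root), so V_GS = 1.55 V.
I_D = (V_DD − V_GS)/R = (6.66 − 1.55) / 20.4 = 0.251 mA.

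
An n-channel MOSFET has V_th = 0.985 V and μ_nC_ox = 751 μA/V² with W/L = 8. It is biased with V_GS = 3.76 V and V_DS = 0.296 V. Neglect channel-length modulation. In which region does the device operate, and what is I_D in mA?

k_n = μ_nC_ox · (W/L) = 6.008 mA/V².
V_ov = V_GS − V_th = 3.76 − 0.985 = 2.77 V.
Since V_DS = 0.296 V < V_ov = 2.77 V, the device is in the triode region.
I_D = k_n [V_ov · V_DS − ½ V_DS²] = 6.008 × [2.77 × 0.296 − 0.5 × 0.296²] = 4.67 mA.

Triode; I_D = 4.67 mA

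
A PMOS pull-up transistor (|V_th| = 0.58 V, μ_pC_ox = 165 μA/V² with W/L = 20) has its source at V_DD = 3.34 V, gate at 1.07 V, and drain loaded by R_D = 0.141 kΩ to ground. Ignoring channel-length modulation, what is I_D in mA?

V_SG = V_DD − V_G = 3.34 − 1.07 = 2.27 V, so V_ov = 2.27 − 0.58 = 1.69 V.
k_p = μ_pC_ox · (W/L) = 3.3 mA/V².
Assume saturation: I_D = ½ k_p V_ov² = 0.5 × 3.3 × 1.69² = 4.71 mA, giving V_SD = V_DD − I_D R_D = 3.34 − 4.71 × 0.141 = 2.68 V.
V_SD = 2.68 V ≥ V_ov = 1.69 V, confirming saturation.

I_D = 4.71 mA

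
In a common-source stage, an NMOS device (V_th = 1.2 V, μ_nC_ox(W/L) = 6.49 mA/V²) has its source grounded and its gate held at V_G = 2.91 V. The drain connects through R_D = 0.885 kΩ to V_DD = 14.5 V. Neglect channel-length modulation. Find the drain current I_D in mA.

V_GS = V_G = 2.91 V, so V_ov = 2.91 − 1.2 = 1.71 V.
Assume saturation: I_D = ½ k_n V_ov² = 0.5 × 6.49 × 1.71² = 9.49 mA, giving V_DS = V_DD − I_D R_D = 14.5 − 9.49 × 0.885 = 6.1 V.
V_DS = 6.1 V ≥ V_ov = 1.71 V, confirming saturation.

I_D = 9.49 mA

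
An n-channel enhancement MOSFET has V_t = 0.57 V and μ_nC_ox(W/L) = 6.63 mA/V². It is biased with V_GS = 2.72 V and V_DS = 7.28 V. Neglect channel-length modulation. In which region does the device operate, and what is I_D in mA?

V_ov = V_GS − V_t = 2.72 − 0.57 = 2.15 V.
Since V_DS = 7.28 V ≥ V_ov = 2.15 V, the device is in saturation.
I_D = ½ k_n V_ov² = 0.5 × 6.63 × 2.15² = 15.3 mA.

Saturation; I_D = 15.3 mA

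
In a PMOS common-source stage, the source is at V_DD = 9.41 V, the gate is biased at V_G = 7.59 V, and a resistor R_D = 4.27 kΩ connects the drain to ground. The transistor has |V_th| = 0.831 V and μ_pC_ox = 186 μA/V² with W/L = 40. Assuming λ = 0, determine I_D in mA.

V_SG = V_DD − V_G = 9.41 − 7.59 = 1.82 V, so V_ov = 1.82 − 0.831 = 0.989 V.
k_p = μ_pC_ox · (W/L) = 7.44 mA/V².
Assume saturation: I_D = ½ k_p V_ov² = 0.5 × 7.44 × 0.989² = 3.64 mA, giving V_SD = V_DD − I_D R_D = 9.41 − 3.64 × 4.27 = -6.13 V.
But -6.13 V < V_ov = 0.989 V, so the device is actually in triode.
In triode I_D = k_p[V_ov V_SD − ½ V_SD²] and I_D = (V_DD − V_SD)/R_D. Equating: 15.9 V_SD² − 32.42 V_SD + 9.41 = 0, giving V_SD = 0.35 V (the root below V_ov).
I_D = (9.41 − 0.35) / 4.27 = 2.12 mA.

I_D = 2.12 mA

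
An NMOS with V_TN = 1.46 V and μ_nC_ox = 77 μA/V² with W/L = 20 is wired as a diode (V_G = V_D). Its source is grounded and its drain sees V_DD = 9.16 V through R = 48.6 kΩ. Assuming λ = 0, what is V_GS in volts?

With gate tied to drain, V_GS = V_DS ≥ V_GS − V_TN, so the device is in saturation.
k_n = μ_nC_ox · (W/L) = 1.54 mA/V².
KCL at the drain: ½ k_n (V_GS − V_TN)² = (V_DD − V_GS)/R.
Let x = V_GS − 1.46. Then 37.4 x² + x − 7.7 = 0, giving x = 0.44 V (positive root), so V_GS = 1.9 V.
I_D = (V_DD − V_GS)/R = (9.16 − 1.9) / 48.6 = 0.149 mA.

V_GS = 1.90 V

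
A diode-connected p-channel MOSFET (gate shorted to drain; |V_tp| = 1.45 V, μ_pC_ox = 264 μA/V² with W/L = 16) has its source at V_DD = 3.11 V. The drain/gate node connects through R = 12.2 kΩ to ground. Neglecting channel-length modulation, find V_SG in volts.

With gate tied to drain, V_SG = V_SD ≥ V_SG − |V_tp|, so the device is in saturation.
k_p = μ_pC_ox · (W/L) = 4.224 mA/V².
KCL at the drain: ½ k_p (V_SG − |V_tp|)² = (V_DD − V_SG)/R.
Let x = V_SG − 1.45. Then 25.8 x² + x − 1.66 = 0, giving x = 0.235 V (positive root), so V_SG = 1.69 V.
I_D = (V_DD − V_SG)/R = (3.11 − 1.69) / 12.2 = 0.117 mA.

V_SG = 1.69 V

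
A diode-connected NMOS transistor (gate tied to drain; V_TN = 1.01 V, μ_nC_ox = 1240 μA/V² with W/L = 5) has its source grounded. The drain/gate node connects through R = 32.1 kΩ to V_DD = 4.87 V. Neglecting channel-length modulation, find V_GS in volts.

With gate tied to drain, V_GS = V_DS ≥ V_GS − V_TN, so the device is in saturation.
k_n = μ_nC_ox · (W/L) = 6.2 mA/V².
KCL at the drain: ½ k_n (V_GS − V_TN)² = (V_DD − V_GS)/R.
Let x = V_GS − 1.01. Then 99.5 x² + x − 3.86 = 0, giving x = 0.192 V (positive root), so V_GS = 1.2 V.
I_D = (V_DD − V_GS)/R = (4.87 − 1.2) / 32.1 = 0.114 mA.

V_GS = 1.20 V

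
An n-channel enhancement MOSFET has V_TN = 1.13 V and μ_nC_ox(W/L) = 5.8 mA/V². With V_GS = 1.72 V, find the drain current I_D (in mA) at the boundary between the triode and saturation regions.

At the boundary V_DS = V_ov = V_GS − V_TN = 1.72 − 1.13 = 0.59 V.
I_D = ½ k_n V_ov² = 0.5 × 5.8 × 0.59² = 1.01 mA.

I_D = 1.01 mA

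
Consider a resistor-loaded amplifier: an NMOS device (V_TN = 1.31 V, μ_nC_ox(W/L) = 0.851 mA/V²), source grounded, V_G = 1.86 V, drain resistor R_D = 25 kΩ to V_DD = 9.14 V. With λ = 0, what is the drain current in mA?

V_GS = V_G = 1.86 V, so V_ov = 1.86 − 1.31 = 0.55 V.
Assume saturation: I_D = ½ k_n V_ov² = 0.5 × 0.851 × 0.55² = 0.129 mA, giving V_DS = V_DD − I_D R_D = 9.14 − 0.129 × 25 = 5.92 V.
V_DS = 5.92 V ≥ V_ov = 0.55 V, confirming saturation.

I_D = 0.129 mA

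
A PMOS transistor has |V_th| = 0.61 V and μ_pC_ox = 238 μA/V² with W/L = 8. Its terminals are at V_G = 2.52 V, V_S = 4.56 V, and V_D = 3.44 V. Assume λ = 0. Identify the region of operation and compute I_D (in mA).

V_SG = V_S − V_G = 4.56 − 2.52 = 2.04 V; V_SD = V_S − V_D = 4.56 − 3.44 = 1.12 V.
k_p = μ_pC_ox · (W/L) = 1.904 mA/V².
V_ov = V_SG − |V_th| = 2.04 − 0.61 = 1.43 V.
Since V_SD = 1.12 V < V_ov = 1.43 V, the device is in the triode region.
I_D = k_p [V_ov · V_SD − ½ V_SD²] = 1.904 × [1.43 × 1.12 − 0.5 × 1.12²] = 1.86 mA.

Triode; I_D = 1.86 mA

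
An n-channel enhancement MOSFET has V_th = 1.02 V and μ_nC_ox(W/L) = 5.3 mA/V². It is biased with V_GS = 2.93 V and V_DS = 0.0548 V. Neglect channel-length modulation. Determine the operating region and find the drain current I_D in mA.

V_ov = V_GS − V_th = 2.93 − 1.02 = 1.91 V.
Since V_DS = 0.0548 V < V_ov = 1.91 V, the device is in the triode region.
I_D = k_n [V_ov · V_DS − ½ V_DS²] = 5.3 × [1.91 × 0.0548 − 0.5 × 0.0548²] = 0.547 mA.

Triode; I_D = 0.547 mA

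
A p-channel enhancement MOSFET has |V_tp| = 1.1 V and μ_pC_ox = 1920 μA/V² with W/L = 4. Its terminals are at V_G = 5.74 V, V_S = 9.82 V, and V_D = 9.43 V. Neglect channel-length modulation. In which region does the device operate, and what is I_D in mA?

V_SG = V_S − V_G = 9.82 − 5.74 = 4.08 V; V_SD = V_S − V_D = 9.82 − 9.43 = 0.39 V.
k_p = μ_pC_ox · (W/L) = 7.68 mA/V².
V_ov = V_SG − |V_tp| = 4.08 − 1.1 = 2.98 V.
Since V_SD = 0.39 V < V_ov = 2.98 V, the device is in the triode region.
I_D = k_p [V_ov · V_SD − ½ V_SD²] = 7.68 × [2.98 × 0.39 − 0.5 × 0.39²] = 8.34 mA.

Triode; I_D = 8.34 mA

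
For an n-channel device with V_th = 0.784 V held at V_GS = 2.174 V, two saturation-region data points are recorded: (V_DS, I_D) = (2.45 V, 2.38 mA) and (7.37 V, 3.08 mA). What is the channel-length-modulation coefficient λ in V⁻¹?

λ = 0.0700 V⁻¹

With V_GS fixed, I_D ∝ (1 + λ V_DS) in saturation, so I_D2/I_D1 = (1 + λ V_DS2)/(1 + λ V_DS1).
3.08/2.38 = 1.294 = (1 + 7.37 λ)/(1 + 2.45 λ).
Solving: λ (I_D1 V_DS2 − I_D2 V_DS1) = I_D2 − I_D1, so λ = (3.08 − 2.38) / (2.38 × 7.37 − 3.08 × 2.45) = 0.7 / 9.99 = 0.07 V⁻¹.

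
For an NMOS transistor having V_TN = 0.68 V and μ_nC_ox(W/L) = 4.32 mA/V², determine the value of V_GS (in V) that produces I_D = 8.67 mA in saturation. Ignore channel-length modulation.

V_GS = 2.68 V

In saturation I_D = ½ k_n (V_GS − V_TN)², so V_GS − V_TN = √(2 I_D / k_n) = √(2 × 8.67 / 4.32) = 2 V.
V_GS = 0.68 + 2 = 2.68 V.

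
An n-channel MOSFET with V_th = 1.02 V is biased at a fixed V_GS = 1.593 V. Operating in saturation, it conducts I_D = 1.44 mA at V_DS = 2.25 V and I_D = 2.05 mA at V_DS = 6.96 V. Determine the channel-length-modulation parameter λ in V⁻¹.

With V_GS fixed, I_D ∝ (1 + λ V_DS) in saturation, so I_D2/I_D1 = (1 + λ V_DS2)/(1 + λ V_DS1).
2.05/1.44 = 1.424 = (1 + 6.96 λ)/(1 + 2.25 λ).
Solving: λ (I_D1 V_DS2 − I_D2 V_DS1) = I_D2 − I_D1, so λ = (2.05 − 1.44) / (1.44 × 6.96 − 2.05 × 2.25) = 0.61 / 5.41 = 0.113 V⁻¹.

λ = 0.113 V⁻¹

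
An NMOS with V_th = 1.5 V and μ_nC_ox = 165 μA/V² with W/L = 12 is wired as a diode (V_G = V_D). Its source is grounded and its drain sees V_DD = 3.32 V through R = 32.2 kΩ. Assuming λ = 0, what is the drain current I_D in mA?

With gate tied to drain, V_GS = V_DS ≥ V_GS − V_th, so the device is in saturation.
k_n = μ_nC_ox · (W/L) = 1.98 mA/V².
KCL at the drain: ½ k_n (V_GS − V_th)² = (V_DD − V_GS)/R.
Let x = V_GS − 1.5. Then 31.9 x² + x − 1.82 = 0, giving x = 0.224 V (positive root), so V_GS = 1.72 V.
I_D = (V_DD − V_GS)/R = (3.32 − 1.72) / 32.2 = 0.0496 mA.

I_D = 0.0496 mA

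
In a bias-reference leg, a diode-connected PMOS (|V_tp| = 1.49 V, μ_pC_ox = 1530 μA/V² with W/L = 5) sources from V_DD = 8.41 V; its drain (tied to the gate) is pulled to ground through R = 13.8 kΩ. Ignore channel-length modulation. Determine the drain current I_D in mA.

I_D = 0.476 mA

With gate tied to drain, V_SG = V_SD ≥ V_SG − |V_tp|, so the device is in saturation.
k_p = μ_pC_ox · (W/L) = 7.65 mA/V².
KCL at the drain: ½ k_p (V_SG − |V_tp|)² = (V_DD − V_SG)/R.
Let x = V_SG − 1.49. Then 52.8 x² + x − 6.92 = 0, giving x = 0.353 V (positive root), so V_SG = 1.84 V.
I_D = (V_DD − V_SG)/R = (8.41 − 1.84) / 13.8 = 0.476 mA.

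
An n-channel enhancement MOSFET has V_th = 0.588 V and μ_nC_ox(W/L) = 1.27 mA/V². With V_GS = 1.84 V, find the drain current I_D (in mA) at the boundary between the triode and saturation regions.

At the boundary V_DS = V_ov = V_GS − V_th = 1.84 − 0.588 = 1.25 V.
I_D = ½ k_n V_ov² = 0.5 × 1.27 × 1.25² = 0.995 mA.

I_D = 0.995 mA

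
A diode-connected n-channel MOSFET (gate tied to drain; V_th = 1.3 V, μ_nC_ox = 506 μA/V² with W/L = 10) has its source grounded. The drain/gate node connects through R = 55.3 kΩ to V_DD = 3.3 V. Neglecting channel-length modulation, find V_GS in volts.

With gate tied to drain, V_GS = V_DS ≥ V_GS − V_th, so the device is in saturation.
k_n = μ_nC_ox · (W/L) = 5.06 mA/V².
KCL at the drain: ½ k_n (V_GS − V_th)² = (V_DD − V_GS)/R.
Let x = V_GS − 1.3. Then 140 x² + x − 2 = 0, giving x = 0.116 V (positive root), so V_GS = 1.42 V.
I_D = (V_DD − V_GS)/R = (3.3 − 1.42) / 55.3 = 0.0341 mA.

V_GS = 1.42 V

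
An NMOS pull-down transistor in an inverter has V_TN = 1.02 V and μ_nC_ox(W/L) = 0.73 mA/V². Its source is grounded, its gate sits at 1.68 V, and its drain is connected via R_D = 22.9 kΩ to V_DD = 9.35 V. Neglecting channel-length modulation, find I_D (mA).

V_GS = V_G = 1.68 V, so V_ov = 1.68 − 1.02 = 0.66 V.
Assume saturation: I_D = ½ k_n V_ov² = 0.5 × 0.73 × 0.66² = 0.159 mA, giving V_DS = V_DD − I_D R_D = 9.35 − 0.159 × 22.9 = 5.71 V.
V_DS = 5.71 V ≥ V_ov = 0.66 V, confirming saturation.

I_D = 0.159 mA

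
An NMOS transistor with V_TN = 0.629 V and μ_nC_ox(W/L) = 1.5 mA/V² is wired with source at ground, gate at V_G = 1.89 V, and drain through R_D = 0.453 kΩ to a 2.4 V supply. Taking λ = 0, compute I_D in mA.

I_D = 1.19 mA

V_GS = V_G = 1.89 V, so V_ov = 1.89 − 0.629 = 1.26 V.
Assume saturation: I_D = ½ k_n V_ov² = 0.5 × 1.5 × 1.26² = 1.19 mA, giving V_DS = V_DD − I_D R_D = 2.4 − 1.19 × 0.453 = 1.86 V.
V_DS = 1.86 V ≥ V_ov = 1.26 V, confirming saturation.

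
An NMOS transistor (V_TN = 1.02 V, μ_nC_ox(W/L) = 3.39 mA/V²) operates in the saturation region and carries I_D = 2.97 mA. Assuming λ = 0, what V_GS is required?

V_GS = 2.34 V

In saturation I_D = ½ k_n (V_GS − V_TN)², so V_GS − V_TN = √(2 I_D / k_n) = √(2 × 2.97 / 3.39) = 1.32 V.
V_GS = 1.02 + 1.32 = 2.34 V.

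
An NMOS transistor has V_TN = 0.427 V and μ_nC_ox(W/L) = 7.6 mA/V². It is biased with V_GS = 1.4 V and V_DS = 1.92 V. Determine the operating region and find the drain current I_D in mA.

V_ov = V_GS − V_TN = 1.4 − 0.427 = 0.973 V.
Since V_DS = 1.92 V ≥ V_ov = 0.973 V, the device is in saturation.
I_D = ½ k_n V_ov² = 0.5 × 7.6 × 0.973² = 3.6 mA.

Saturation; I_D = 3.60 mA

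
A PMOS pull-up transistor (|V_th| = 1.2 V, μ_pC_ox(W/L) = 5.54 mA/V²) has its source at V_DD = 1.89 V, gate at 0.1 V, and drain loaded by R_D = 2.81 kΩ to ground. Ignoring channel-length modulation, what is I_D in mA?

I_D = 0.593 mA

V_SG = V_DD − V_G = 1.89 − 0.1 = 1.79 V, so V_ov = 1.79 − 1.2 = 0.59 V.
Assume saturation: I_D = ½ k_p V_ov² = 0.5 × 5.54 × 0.59² = 0.964 mA, giving V_SD = V_DD − I_D R_D = 1.89 − 0.964 × 2.81 = -0.82 V.
But -0.82 V < V_ov = 0.59 V, so the device is actually in triode.
In triode I_D = k_p[V_ov V_SD − ½ V_SD²] and I_D = (V_DD − V_SD)/R_D. Equating: 7.78 V_SD² − 10.18 V_SD + 1.89 = 0, giving V_SD = 0.224 V (the root below V_ov).
I_D = (1.89 − 0.224) / 2.81 = 0.593 mA.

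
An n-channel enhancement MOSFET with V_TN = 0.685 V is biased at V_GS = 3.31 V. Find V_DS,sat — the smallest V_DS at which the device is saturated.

The boundary between triode and saturation is V_DS = V_GS − V_TN = V_ov.
V_ov = 3.31 − 0.685 = 2.62 V.

V_DS,sat = 2.62 V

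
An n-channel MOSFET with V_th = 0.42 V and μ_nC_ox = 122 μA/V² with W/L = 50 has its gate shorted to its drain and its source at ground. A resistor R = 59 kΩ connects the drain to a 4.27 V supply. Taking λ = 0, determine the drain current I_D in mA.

With gate tied to drain, V_GS = V_DS ≥ V_GS − V_th, so the device is in saturation.
k_n = μ_nC_ox · (W/L) = 6.1 mA/V².
KCL at the drain: ½ k_n (V_GS − V_th)² = (V_DD − V_GS)/R.
Let x = V_GS − 0.42. Then 180 x² + x − 3.85 = 0, giving x = 0.144 V (positive root), so V_GS = 0.564 V.
I_D = (V_DD − V_GS)/R = (4.27 − 0.564) / 59 = 0.0628 mA.

I_D = 0.0628 mA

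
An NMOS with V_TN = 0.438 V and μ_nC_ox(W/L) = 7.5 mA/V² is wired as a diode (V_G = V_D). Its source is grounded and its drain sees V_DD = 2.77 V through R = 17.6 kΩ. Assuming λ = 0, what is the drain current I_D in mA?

I_D = 0.122 mA

With gate tied to drain, V_GS = V_DS ≥ V_GS − V_TN, so the device is in saturation.
KCL at the drain: ½ k_n (V_GS − V_TN)² = (V_DD − V_GS)/R.
Let x = V_GS − 0.438. Then 66 x² + x − 2.332 = 0, giving x = 0.181 V (positive root), so V_GS = 0.619 V.
I_D = (V_DD − V_GS)/R = (2.77 − 0.619) / 17.6 = 0.122 mA.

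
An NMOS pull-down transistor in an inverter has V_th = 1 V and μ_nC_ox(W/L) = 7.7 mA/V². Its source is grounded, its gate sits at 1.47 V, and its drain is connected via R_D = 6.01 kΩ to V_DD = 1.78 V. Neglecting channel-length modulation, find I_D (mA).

V_GS = V_G = 1.47 V, so V_ov = 1.47 − 1 = 0.47 V.
Assume saturation: I_D = ½ k_n V_ov² = 0.5 × 7.7 × 0.47² = 0.85 mA, giving V_DS = V_DD − I_D R_D = 1.78 − 0.85 × 6.01 = -3.33 V.
But -3.33 V < V_ov = 0.47 V, so the device is actually in triode.
In triode I_D = k_n[V_ov V_DS − ½ V_DS²] and I_D = (V_DD − V_DS)/R_D. Equating: 23.1 V_DS² − 22.75 V_DS + 1.78 = 0, giving V_DS = 0.0857 V (the root below V_ov).
I_D = (1.78 − 0.0857) / 6.01 = 0.282 mA.

I_D = 0.282 mA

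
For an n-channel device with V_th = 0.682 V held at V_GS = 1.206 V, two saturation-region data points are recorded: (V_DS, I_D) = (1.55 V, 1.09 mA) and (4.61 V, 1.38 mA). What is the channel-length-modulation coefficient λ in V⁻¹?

With V_GS fixed, I_D ∝ (1 + λ V_DS) in saturation, so I_D2/I_D1 = (1 + λ V_DS2)/(1 + λ V_DS1).
1.38/1.09 = 1.266 = (1 + 4.61 λ)/(1 + 1.55 λ).
Solving: λ (I_D1 V_DS2 − I_D2 V_DS1) = I_D2 − I_D1, so λ = (1.38 − 1.09) / (1.09 × 4.61 − 1.38 × 1.55) = 0.29 / 2.89 = 0.1 V⁻¹.

λ = 0.100 V⁻¹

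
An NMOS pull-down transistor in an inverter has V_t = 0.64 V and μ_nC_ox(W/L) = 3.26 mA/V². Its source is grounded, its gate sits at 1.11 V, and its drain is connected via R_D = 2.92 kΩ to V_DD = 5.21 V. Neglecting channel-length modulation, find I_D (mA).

V_GS = V_G = 1.11 V, so V_ov = 1.11 − 0.64 = 0.47 V.
Assume saturation: I_D = ½ k_n V_ov² = 0.5 × 3.26 × 0.47² = 0.36 mA, giving V_DS = V_DD − I_D R_D = 5.21 − 0.36 × 2.92 = 4.16 V.
V_DS = 4.16 V ≥ V_ov = 0.47 V, confirming saturation.

I_D = 0.360 mA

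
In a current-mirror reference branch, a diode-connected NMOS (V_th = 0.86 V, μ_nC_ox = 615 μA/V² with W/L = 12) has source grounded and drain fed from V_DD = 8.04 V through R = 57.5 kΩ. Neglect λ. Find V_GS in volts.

V_GS = 1.04 V

With gate tied to drain, V_GS = V_DS ≥ V_GS − V_th, so the device is in saturation.
k_n = μ_nC_ox · (W/L) = 7.38 mA/V².
KCL at the drain: ½ k_n (V_GS − V_th)² = (V_DD − V_GS)/R.
Let x = V_GS − 0.86. Then 212 x² + x − 7.18 = 0, giving x = 0.182 V (positive root), so V_GS = 1.04 V.
I_D = (V_DD − V_GS)/R = (8.04 − 1.04) / 57.5 = 0.122 mA.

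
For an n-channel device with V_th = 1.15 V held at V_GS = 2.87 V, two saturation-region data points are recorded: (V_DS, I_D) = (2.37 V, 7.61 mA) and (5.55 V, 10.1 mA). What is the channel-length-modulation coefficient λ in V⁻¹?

With V_GS fixed, I_D ∝ (1 + λ V_DS) in saturation, so I_D2/I_D1 = (1 + λ V_DS2)/(1 + λ V_DS1).
10.1/7.61 = 1.327 = (1 + 5.55 λ)/(1 + 2.37 λ).
Solving: λ (I_D1 V_DS2 − I_D2 V_DS1) = I_D2 − I_D1, so λ = (10.1 − 7.61) / (7.61 × 5.55 − 10.1 × 2.37) = 2.49 / 18.3 = 0.136 V⁻¹.

λ = 0.136 V⁻¹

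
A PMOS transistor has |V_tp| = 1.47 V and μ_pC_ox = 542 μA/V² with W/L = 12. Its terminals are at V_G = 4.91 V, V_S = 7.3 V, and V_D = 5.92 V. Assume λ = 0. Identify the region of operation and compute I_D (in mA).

Saturation; I_D = 2.75 mA

V_SG = V_S − V_G = 7.3 − 4.91 = 2.39 V; V_SD = V_S − V_D = 7.3 − 5.92 = 1.38 V.
k_p = μ_pC_ox · (W/L) = 6.504 mA/V².
V_ov = V_SG − |V_tp| = 2.39 − 1.47 = 0.92 V.
Since V_SD = 1.38 V ≥ V_ov = 0.92 V, the device is in saturation.
I_D = ½ k_p V_ov² = 0.5 × 6.504 × 0.92² = 2.75 mA.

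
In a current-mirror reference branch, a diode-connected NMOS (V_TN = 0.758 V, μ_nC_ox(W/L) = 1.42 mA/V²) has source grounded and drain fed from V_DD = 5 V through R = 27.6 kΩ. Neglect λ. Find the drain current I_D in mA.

I_D = 0.138 mA

With gate tied to drain, V_GS = V_DS ≥ V_GS − V_TN, so the device is in saturation.
KCL at the drain: ½ k_n (V_GS − V_TN)² = (V_DD − V_GS)/R.
Let x = V_GS − 0.758. Then 19.6 x² + x − 4.242 = 0, giving x = 0.44 V (positive root), so V_GS = 1.2 V.
I_D = (V_DD − V_GS)/R = (5 − 1.2) / 27.6 = 0.138 mA.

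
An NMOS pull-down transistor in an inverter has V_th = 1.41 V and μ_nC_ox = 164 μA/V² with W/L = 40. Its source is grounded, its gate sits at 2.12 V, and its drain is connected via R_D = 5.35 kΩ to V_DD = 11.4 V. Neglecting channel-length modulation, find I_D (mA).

V_GS = V_G = 2.12 V, so V_ov = 2.12 − 1.41 = 0.71 V.
k_n = μ_nC_ox · (W/L) = 6.56 mA/V².
Assume saturation: I_D = ½ k_n V_ov² = 0.5 × 6.56 × 0.71² = 1.65 mA, giving V_DS = V_DD − I_D R_D = 11.4 − 1.65 × 5.35 = 2.55 V.
V_DS = 2.55 V ≥ V_ov = 0.71 V, confirming saturation.

I_D = 1.65 mA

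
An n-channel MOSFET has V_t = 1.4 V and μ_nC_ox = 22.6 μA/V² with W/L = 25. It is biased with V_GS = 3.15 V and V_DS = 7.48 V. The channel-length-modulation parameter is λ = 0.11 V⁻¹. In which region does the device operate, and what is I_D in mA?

k_n = μ_nC_ox · (W/L) = 0.565 mA/V².
V_ov = V_GS − V_t = 3.15 − 1.4 = 1.75 V.
Since V_DS = 7.48 V ≥ V_ov = 1.75 V, the device is in saturation.
I_D = ½ k_n V_ov² (1 + λ V_DS) = 0.5 × 0.565 × 1.75² × (1 + 0.11 × 7.48) = 1.58 mA.

Saturation; I_D = 1.58 mA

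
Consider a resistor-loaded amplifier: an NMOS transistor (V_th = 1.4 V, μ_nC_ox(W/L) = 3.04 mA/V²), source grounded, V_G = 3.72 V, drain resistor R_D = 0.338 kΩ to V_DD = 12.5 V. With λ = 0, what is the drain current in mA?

I_D = 8.18 mA

V_GS = V_G = 3.72 V, so V_ov = 3.72 − 1.4 = 2.32 V.
Assume saturation: I_D = ½ k_n V_ov² = 0.5 × 3.04 × 2.32² = 8.18 mA, giving V_DS = V_DD − I_D R_D = 12.5 − 8.18 × 0.338 = 9.73 V.
V_DS = 9.73 V ≥ V_ov = 2.32 V, confirming saturation.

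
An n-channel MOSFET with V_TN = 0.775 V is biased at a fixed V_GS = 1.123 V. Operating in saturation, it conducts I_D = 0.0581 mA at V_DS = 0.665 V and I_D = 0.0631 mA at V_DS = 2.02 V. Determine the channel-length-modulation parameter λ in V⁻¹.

λ = 0.0663 V⁻¹

With V_GS fixed, I_D ∝ (1 + λ V_DS) in saturation, so I_D2/I_D1 = (1 + λ V_DS2)/(1 + λ V_DS1).
0.0631/0.0581 = 1.086 = (1 + 2.02 λ)/(1 + 0.665 λ).
Solving: λ (I_D1 V_DS2 − I_D2 V_DS1) = I_D2 − I_D1, so λ = (0.0631 − 0.0581) / (0.0581 × 2.02 − 0.0631 × 0.665) = 0.005 / 0.0754 = 0.0663 V⁻¹.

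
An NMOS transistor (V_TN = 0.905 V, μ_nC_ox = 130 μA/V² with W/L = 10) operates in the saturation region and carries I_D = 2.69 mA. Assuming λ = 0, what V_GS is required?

V_GS = 2.94 V

k_n = μ_nC_ox · (W/L) = 1.3 mA/V².
In saturation I_D = ½ k_n (V_GS − V_TN)², so V_GS − V_TN = √(2 I_D / k_n) = √(2 × 2.69 / 1.3) = 2.03 V.
V_GS = 0.905 + 2.03 = 2.94 V.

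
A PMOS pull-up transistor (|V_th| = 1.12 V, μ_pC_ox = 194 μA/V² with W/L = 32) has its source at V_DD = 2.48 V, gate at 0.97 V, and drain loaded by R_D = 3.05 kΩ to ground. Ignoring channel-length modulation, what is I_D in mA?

I_D = 0.472 mA

V_SG = V_DD − V_G = 2.48 − 0.97 = 1.51 V, so V_ov = 1.51 − 1.12 = 0.39 V.
k_p = μ_pC_ox · (W/L) = 6.208 mA/V².
Assume saturation: I_D = ½ k_p V_ov² = 0.5 × 6.208 × 0.39² = 0.472 mA, giving V_SD = V_DD − I_D R_D = 2.48 − 0.472 × 3.05 = 1.04 V.
V_SD = 1.04 V ≥ V_ov = 0.39 V, confirming saturation.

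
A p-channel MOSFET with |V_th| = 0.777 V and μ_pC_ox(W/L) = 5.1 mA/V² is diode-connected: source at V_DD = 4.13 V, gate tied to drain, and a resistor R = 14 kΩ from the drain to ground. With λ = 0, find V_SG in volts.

V_SG = 1.07 V

With gate tied to drain, V_SG = V_SD ≥ V_SG − |V_th|, so the device is in saturation.
KCL at the drain: ½ k_p (V_SG − |V_th|)² = (V_DD − V_SG)/R.
Let x = V_SG − 0.777. Then 35.7 x² + x − 3.353 = 0, giving x = 0.293 V (positive root), so V_SG = 1.07 V.
I_D = (V_DD − V_SG)/R = (4.13 − 1.07) / 14 = 0.219 mA.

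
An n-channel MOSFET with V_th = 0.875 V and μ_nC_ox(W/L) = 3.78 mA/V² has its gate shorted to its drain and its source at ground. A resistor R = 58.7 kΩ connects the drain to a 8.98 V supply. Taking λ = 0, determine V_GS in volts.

With gate tied to drain, V_GS = V_DS ≥ V_GS − V_th, so the device is in saturation.
KCL at the drain: ½ k_n (V_GS − V_th)² = (V_DD − V_GS)/R.
Let x = V_GS − 0.875. Then 111 x² + x − 8.105 = 0, giving x = 0.266 V (positive root), so V_GS = 1.14 V.
I_D = (V_DD − V_GS)/R = (8.98 − 1.14) / 58.7 = 0.134 mA.

V_GS = 1.14 V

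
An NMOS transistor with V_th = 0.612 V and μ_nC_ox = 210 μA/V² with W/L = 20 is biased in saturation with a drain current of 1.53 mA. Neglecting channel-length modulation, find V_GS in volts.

V_GS = 1.47 V

k_n = μ_nC_ox · (W/L) = 4.2 mA/V².
In saturation I_D = ½ k_n (V_GS − V_th)², so V_GS − V_th = √(2 I_D / k_n) = √(2 × 1.53 / 4.2) = 0.854 V.
V_GS = 0.612 + 0.854 = 1.47 V.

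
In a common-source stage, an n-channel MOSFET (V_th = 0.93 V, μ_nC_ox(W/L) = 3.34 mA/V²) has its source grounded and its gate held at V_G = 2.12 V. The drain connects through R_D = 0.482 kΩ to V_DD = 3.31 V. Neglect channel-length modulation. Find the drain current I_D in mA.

I_D = 2.36 mA

V_GS = V_G = 2.12 V, so V_ov = 2.12 − 0.93 = 1.19 V.
Assume saturation: I_D = ½ k_n V_ov² = 0.5 × 3.34 × 1.19² = 2.36 mA, giving V_DS = V_DD − I_D R_D = 3.31 − 2.36 × 0.482 = 2.17 V.
V_DS = 2.17 V ≥ V_ov = 1.19 V, confirming saturation.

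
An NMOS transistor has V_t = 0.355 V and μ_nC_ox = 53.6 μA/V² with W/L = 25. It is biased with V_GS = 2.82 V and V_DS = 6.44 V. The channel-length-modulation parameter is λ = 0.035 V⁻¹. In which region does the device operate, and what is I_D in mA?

k_n = μ_nC_ox · (W/L) = 1.34 mA/V².
V_ov = V_GS − V_t = 2.82 − 0.355 = 2.46 V.
Since V_DS = 6.44 V ≥ V_ov = 2.46 V, the device is in saturation.
I_D = ½ k_n V_ov² (1 + λ V_DS) = 0.5 × 1.34 × 2.46² × (1 + 0.035 × 6.44) = 4.99 mA.

Saturation; I_D = 4.99 mA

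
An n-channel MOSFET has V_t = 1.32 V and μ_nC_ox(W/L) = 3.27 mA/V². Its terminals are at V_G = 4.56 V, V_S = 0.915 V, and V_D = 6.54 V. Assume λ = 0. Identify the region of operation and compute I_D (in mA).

Saturation; I_D = 8.84 mA

V_GS = V_G − V_S = 4.56 − 0.915 = 3.64 V; V_DS = V_D − V_S = 6.54 − 0.915 = 5.62 V.
V_ov = V_GS − V_t = 3.64 − 1.32 = 2.32 V.
Since V_DS = 5.62 V ≥ V_ov = 2.32 V, the device is in saturation.
I_D = ½ k_n V_ov² = 0.5 × 3.27 × 2.32² = 8.84 mA.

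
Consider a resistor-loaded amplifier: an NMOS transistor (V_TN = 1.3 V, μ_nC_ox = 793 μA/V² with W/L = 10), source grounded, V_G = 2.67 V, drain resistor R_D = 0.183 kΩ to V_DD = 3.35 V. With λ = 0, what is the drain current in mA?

V_GS = V_G = 2.67 V, so V_ov = 2.67 − 1.3 = 1.37 V.
k_n = μ_nC_ox · (W/L) = 7.93 mA/V².
Assume saturation: I_D = ½ k_n V_ov² = 0.5 × 7.93 × 1.37² = 7.44 mA, giving V_DS = V_DD − I_D R_D = 3.35 − 7.44 × 0.183 = 1.99 V.
V_DS = 1.99 V ≥ V_ov = 1.37 V, confirming saturation.

I_D = 7.44 mA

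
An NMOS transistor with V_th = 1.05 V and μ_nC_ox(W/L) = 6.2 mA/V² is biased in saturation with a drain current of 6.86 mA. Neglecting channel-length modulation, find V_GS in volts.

V_GS = 2.54 V

In saturation I_D = ½ k_n (V_GS − V_th)², so V_GS − V_th = √(2 I_D / k_n) = √(2 × 6.86 / 6.2) = 1.49 V.
V_GS = 1.05 + 1.49 = 2.54 V.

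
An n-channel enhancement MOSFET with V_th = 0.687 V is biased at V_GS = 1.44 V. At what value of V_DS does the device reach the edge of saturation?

The boundary between triode and saturation is V_DS = V_GS − V_th = V_ov.
V_ov = 1.44 − 0.687 = 0.753 V.

V_DS,sat = 0.753 V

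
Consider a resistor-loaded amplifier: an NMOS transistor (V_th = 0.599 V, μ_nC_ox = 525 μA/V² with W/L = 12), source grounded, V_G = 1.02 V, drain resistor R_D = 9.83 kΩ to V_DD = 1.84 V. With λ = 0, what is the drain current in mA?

V_GS = V_G = 1.02 V, so V_ov = 1.02 − 0.599 = 0.421 V.
k_n = μ_nC_ox · (W/L) = 6.3 mA/V².
Assume saturation: I_D = ½ k_n V_ov² = 0.5 × 6.3 × 0.421² = 0.558 mA, giving V_DS = V_DD − I_D R_D = 1.84 − 0.558 × 9.83 = -3.65 V.
But -3.65 V < V_ov = 0.421 V, so the device is actually in triode.
In triode I_D = k_n[V_ov V_DS − ½ V_DS²] and I_D = (V_DD − V_DS)/R_D. Equating: 31 V_DS² − 27.07 V_DS + 1.84 = 0, giving V_DS = 0.0743 V (the root below V_ov).
I_D = (1.84 − 0.0743) / 9.83 = 0.18 mA.

I_D = 0.180 mA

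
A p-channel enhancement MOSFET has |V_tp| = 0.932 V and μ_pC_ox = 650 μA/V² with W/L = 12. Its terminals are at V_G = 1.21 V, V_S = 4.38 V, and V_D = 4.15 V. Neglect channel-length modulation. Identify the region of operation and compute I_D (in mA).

Triode; I_D = 3.81 mA

V_SG = V_S − V_G = 4.38 − 1.21 = 3.17 V; V_SD = V_S − V_D = 4.38 − 4.15 = 0.23 V.
k_p = μ_pC_ox · (W/L) = 7.8 mA/V².
V_ov = V_SG − |V_tp| = 3.17 − 0.932 = 2.24 V.
Since V_SD = 0.23 V < V_ov = 2.24 V, the device is in the triode region.
I_D = k_p [V_ov · V_SD − ½ V_SD²] = 7.8 × [2.24 × 0.23 − 0.5 × 0.23²] = 3.81 mA.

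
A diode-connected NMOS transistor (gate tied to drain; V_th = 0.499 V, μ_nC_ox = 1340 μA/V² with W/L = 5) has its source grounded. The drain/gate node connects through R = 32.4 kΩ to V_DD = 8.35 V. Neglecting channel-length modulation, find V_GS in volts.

V_GS = 0.763 V

With gate tied to drain, V_GS = V_DS ≥ V_GS − V_th, so the device is in saturation.
k_n = μ_nC_ox · (W/L) = 6.7 mA/V².
KCL at the drain: ½ k_n (V_GS − V_th)² = (V_DD − V_GS)/R.
Let x = V_GS − 0.499. Then 109 x² + x − 7.851 = 0, giving x = 0.264 V (positive root), so V_GS = 0.763 V.
I_D = (V_DD − V_GS)/R = (8.35 − 0.763) / 32.4 = 0.234 mA.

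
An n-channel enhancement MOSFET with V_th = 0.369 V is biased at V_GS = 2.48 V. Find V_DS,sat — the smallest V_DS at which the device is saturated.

The boundary between triode and saturation is V_DS = V_GS − V_th = V_ov.
V_ov = 2.48 − 0.369 = 2.11 V.

V_DS,sat = 2.11 V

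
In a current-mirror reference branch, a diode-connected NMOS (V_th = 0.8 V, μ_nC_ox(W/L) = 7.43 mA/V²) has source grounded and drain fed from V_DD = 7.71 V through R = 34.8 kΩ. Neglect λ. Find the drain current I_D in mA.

With gate tied to drain, V_GS = V_DS ≥ V_GS − V_th, so the device is in saturation.
KCL at the drain: ½ k_n (V_GS − V_th)² = (V_DD − V_GS)/R.
Let x = V_GS − 0.8. Then 129 x² + x − 6.91 = 0, giving x = 0.227 V (positive root), so V_GS = 1.03 V.
I_D = (V_DD − V_GS)/R = (7.71 − 1.03) / 34.8 = 0.192 mA.

I_D = 0.192 mA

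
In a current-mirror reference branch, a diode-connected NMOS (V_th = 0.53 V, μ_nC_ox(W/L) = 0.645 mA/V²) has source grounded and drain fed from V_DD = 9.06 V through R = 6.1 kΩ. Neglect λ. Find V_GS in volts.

With gate tied to drain, V_GS = V_DS ≥ V_GS − V_th, so the device is in saturation.
KCL at the drain: ½ k_n (V_GS − V_th)² = (V_DD − V_GS)/R.
Let x = V_GS − 0.53. Then 1.97 x² + x − 8.53 = 0, giving x = 1.84 V (positive root), so V_GS = 2.37 V.
I_D = (V_DD − V_GS)/R = (9.06 − 2.37) / 6.1 = 1.1 mA.

V_GS = 2.37 V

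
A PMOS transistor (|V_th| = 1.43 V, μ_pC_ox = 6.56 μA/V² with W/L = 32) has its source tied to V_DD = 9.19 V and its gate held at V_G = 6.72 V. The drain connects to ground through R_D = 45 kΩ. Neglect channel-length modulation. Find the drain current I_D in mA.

V_SG = V_DD − V_G = 9.19 − 6.72 = 2.47 V, so V_ov = 2.47 − 1.43 = 1.04 V.
k_p = μ_pC_ox · (W/L) = 0.2099 mA/V².
Assume saturation: I_D = ½ k_p V_ov² = 0.5 × 0.2099 × 1.04² = 0.114 mA, giving V_SD = V_DD − I_D R_D = 9.19 − 0.114 × 45 = 4.08 V.
V_SD = 4.08 V ≥ V_ov = 1.04 V, confirming saturation.

I_D = 0.114 mA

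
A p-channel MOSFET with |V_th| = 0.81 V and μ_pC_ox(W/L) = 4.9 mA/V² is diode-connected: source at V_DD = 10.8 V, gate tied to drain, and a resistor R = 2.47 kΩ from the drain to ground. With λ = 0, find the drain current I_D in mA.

I_D = 3.56 mA

With gate tied to drain, V_SG = V_SD ≥ V_SG − |V_th|, so the device is in saturation.
KCL at the drain: ½ k_p (V_SG − |V_th|)² = (V_DD − V_SG)/R.
Let x = V_SG − 0.81. Then 6.05 x² + x − 9.99 = 0, giving x = 1.2 V (positive root), so V_SG = 2.01 V.
I_D = (V_DD − V_SG)/R = (10.8 − 2.01) / 2.47 = 3.56 mA.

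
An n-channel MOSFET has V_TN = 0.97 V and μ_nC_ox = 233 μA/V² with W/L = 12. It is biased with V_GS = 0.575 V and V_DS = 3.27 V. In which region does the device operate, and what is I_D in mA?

Cutoff; I_D = 0 mA

V_GS = 0.575 V < V_TN = 0.97 V, so the transistor is in cutoff.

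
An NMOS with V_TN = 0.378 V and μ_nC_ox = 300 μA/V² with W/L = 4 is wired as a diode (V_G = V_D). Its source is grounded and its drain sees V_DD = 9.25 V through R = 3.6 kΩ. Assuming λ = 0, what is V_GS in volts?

V_GS = 2.19 V

With gate tied to drain, V_GS = V_DS ≥ V_GS − V_TN, so the device is in saturation.
k_n = μ_nC_ox · (W/L) = 1.2 mA/V².
KCL at the drain: ½ k_n (V_GS − V_TN)² = (V_DD − V_GS)/R.
Let x = V_GS − 0.378. Then 2.16 x² + x − 8.872 = 0, giving x = 1.81 V (positive root), so V_GS = 2.19 V.
I_D = (V_DD − V_GS)/R = (9.25 − 2.19) / 3.6 = 1.96 mA.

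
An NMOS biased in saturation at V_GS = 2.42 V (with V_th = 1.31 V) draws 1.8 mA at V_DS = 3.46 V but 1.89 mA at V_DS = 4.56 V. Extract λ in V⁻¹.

λ = 0.0539 V⁻¹

With V_GS fixed, I_D ∝ (1 + λ V_DS) in saturation, so I_D2/I_D1 = (1 + λ V_DS2)/(1 + λ V_DS1).
1.89/1.8 = 1.05 = (1 + 4.56 λ)/(1 + 3.46 λ).
Solving: λ (I_D1 V_DS2 − I_D2 V_DS1) = I_D2 − I_D1, so λ = (1.89 − 1.8) / (1.8 × 4.56 − 1.89 × 3.46) = 0.09 / 1.67 = 0.0539 V⁻¹.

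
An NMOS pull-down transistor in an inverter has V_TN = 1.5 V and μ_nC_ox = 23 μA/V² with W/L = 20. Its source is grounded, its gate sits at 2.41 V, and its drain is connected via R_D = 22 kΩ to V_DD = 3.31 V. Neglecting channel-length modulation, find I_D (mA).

I_D = 0.132 mA

V_GS = V_G = 2.41 V, so V_ov = 2.41 − 1.5 = 0.91 V.
k_n = μ_nC_ox · (W/L) = 0.46 mA/V².
Assume saturation: I_D = ½ k_n V_ov² = 0.5 × 0.46 × 0.91² = 0.19 mA, giving V_DS = V_DD − I_D R_D = 3.31 − 0.19 × 22 = -0.88 V.
But -0.88 V < V_ov = 0.91 V, so the device is actually in triode.
In triode I_D = k_n[V_ov V_DS − ½ V_DS²] and I_D = (V_DD − V_DS)/R_D. Equating: 5.06 V_DS² − 10.21 V_DS + 3.31 = 0, giving V_DS = 0.406 V (the root below V_ov).
I_D = (3.31 − 0.406) / 22 = 0.132 mA.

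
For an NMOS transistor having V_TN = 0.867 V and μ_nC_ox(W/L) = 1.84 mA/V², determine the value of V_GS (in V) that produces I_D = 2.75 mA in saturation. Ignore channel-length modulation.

V_GS = 2.60 V

In saturation I_D = ½ k_n (V_GS − V_TN)², so V_GS − V_TN = √(2 I_D / k_n) = √(2 × 2.75 / 1.84) = 1.73 V.
V_GS = 0.867 + 1.73 = 2.6 V.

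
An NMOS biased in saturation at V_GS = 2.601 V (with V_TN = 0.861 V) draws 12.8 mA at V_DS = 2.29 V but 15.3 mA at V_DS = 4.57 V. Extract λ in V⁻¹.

With V_GS fixed, I_D ∝ (1 + λ V_DS) in saturation, so I_D2/I_D1 = (1 + λ V_DS2)/(1 + λ V_DS1).
15.3/12.8 = 1.195 = (1 + 4.57 λ)/(1 + 2.29 λ).
Solving: λ (I_D1 V_DS2 − I_D2 V_DS1) = I_D2 − I_D1, so λ = (15.3 − 12.8) / (12.8 × 4.57 − 15.3 × 2.29) = 2.5 / 23.5 = 0.107 V⁻¹.

λ = 0.107 V⁻¹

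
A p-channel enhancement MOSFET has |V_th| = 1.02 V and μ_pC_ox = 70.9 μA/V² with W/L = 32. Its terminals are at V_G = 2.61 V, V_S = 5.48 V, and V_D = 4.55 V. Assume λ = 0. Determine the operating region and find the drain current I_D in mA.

V_SG = V_S − V_G = 5.48 − 2.61 = 2.87 V; V_SD = V_S − V_D = 5.48 − 4.55 = 0.93 V.
k_p = μ_pC_ox · (W/L) = 2.269 mA/V².
V_ov = V_SG − |V_th| = 2.87 − 1.02 = 1.85 V.
Since V_SD = 0.93 V < V_ov = 1.85 V, the device is in the triode region.
I_D = k_p [V_ov · V_SD − ½ V_SD²] = 2.269 × [1.85 × 0.93 − 0.5 × 0.93²] = 2.92 mA.

Triode; I_D = 2.92 mA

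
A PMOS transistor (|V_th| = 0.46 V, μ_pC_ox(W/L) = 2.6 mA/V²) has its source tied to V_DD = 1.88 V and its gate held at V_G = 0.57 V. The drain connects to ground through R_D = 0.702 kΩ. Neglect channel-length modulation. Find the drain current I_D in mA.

V_SG = V_DD − V_G = 1.88 − 0.57 = 1.31 V, so V_ov = 1.31 − 0.46 = 0.85 V.
Assume saturation: I_D = ½ k_p V_ov² = 0.5 × 2.6 × 0.85² = 0.939 mA, giving V_SD = V_DD − I_D R_D = 1.88 − 0.939 × 0.702 = 1.22 V.
V_SD = 1.22 V ≥ V_ov = 0.85 V, confirming saturation.

I_D = 0.939 mA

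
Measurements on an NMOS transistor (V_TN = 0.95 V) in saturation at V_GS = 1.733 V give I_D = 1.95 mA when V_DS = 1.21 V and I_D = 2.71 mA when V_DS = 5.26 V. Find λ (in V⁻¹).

λ = 0.109 V⁻¹

With V_GS fixed, I_D ∝ (1 + λ V_DS) in saturation, so I_D2/I_D1 = (1 + λ V_DS2)/(1 + λ V_DS1).
2.71/1.95 = 1.39 = (1 + 5.26 λ)/(1 + 1.21 λ).
Solving: λ (I_D1 V_DS2 − I_D2 V_DS1) = I_D2 − I_D1, so λ = (2.71 − 1.95) / (1.95 × 5.26 − 2.71 × 1.21) = 0.76 / 6.98 = 0.109 V⁻¹.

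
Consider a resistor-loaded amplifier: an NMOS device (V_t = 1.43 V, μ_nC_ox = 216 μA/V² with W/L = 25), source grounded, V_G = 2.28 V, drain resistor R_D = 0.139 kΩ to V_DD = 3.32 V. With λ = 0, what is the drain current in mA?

I_D = 1.95 mA

V_GS = V_G = 2.28 V, so V_ov = 2.28 − 1.43 = 0.85 V.
k_n = μ_nC_ox · (W/L) = 5.4 mA/V².
Assume saturation: I_D = ½ k_n V_ov² = 0.5 × 5.4 × 0.85² = 1.95 mA, giving V_DS = V_DD − I_D R_D = 3.32 − 1.95 × 0.139 = 3.05 V.
V_DS = 3.05 V ≥ V_ov = 0.85 V, confirming saturation.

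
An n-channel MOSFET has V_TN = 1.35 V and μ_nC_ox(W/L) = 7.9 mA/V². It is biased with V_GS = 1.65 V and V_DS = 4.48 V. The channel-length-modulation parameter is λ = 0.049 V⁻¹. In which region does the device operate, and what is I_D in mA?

Saturation; I_D = 0.434 mA

V_ov = V_GS − V_TN = 1.65 − 1.35 = 0.3 V.
Since V_DS = 4.48 V ≥ V_ov = 0.3 V, the device is in saturation.
I_D = ½ k_n V_ov² (1 + λ V_DS) = 0.5 × 7.9 × 0.3² × (1 + 0.049 × 4.48) = 0.434 mA.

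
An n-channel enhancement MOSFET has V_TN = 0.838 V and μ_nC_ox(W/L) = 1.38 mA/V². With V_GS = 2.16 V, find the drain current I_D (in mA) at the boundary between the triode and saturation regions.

I_D = 1.21 mA

At the boundary V_DS = V_ov = V_GS − V_TN = 2.16 − 0.838 = 1.32 V.
I_D = ½ k_n V_ov² = 0.5 × 1.38 × 1.32² = 1.21 mA.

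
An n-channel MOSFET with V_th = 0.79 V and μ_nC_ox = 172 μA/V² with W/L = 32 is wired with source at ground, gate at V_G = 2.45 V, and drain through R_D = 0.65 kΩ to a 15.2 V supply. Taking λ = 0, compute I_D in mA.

I_D = 7.58 mA

V_GS = V_G = 2.45 V, so V_ov = 2.45 − 0.79 = 1.66 V.
k_n = μ_nC_ox · (W/L) = 5.504 mA/V².
Assume saturation: I_D = ½ k_n V_ov² = 0.5 × 5.504 × 1.66² = 7.58 mA, giving V_DS = V_DD − I_D R_D = 15.2 − 7.58 × 0.65 = 10.3 V.
V_DS = 10.3 V ≥ V_ov = 1.66 V, confirming saturation.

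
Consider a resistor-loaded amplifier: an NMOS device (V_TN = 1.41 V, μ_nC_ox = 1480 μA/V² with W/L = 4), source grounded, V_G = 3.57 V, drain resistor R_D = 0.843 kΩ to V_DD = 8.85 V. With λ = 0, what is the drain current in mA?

V_GS = V_G = 3.57 V, so V_ov = 3.57 − 1.41 = 2.16 V.
k_n = μ_nC_ox · (W/L) = 5.92 mA/V².
Assume saturation: I_D = ½ k_n V_ov² = 0.5 × 5.92 × 2.16² = 13.8 mA, giving V_DS = V_DD − I_D R_D = 8.85 − 13.8 × 0.843 = -2.79 V.
But -2.79 V < V_ov = 2.16 V, so the device is actually in triode.
In triode I_D = k_n[V_ov V_DS − ½ V_DS²] and I_D = (V_DD − V_DS)/R_D. Equating: 2.5 V_DS² − 11.78 V_DS + 8.85 = 0, giving V_DS = 0.937 V (the root below V_ov).
I_D = (8.85 − 0.937) / 0.843 = 9.39 mA.

I_D = 9.39 mA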